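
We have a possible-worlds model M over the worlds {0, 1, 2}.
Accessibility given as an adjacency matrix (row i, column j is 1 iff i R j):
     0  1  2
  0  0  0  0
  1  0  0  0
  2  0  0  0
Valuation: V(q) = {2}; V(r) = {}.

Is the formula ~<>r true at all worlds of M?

Recall that <>ψ holds at a world iff ψ holds at some accessible world.
Let φ = ~<>r. Evaluate φ at each world:
  0 (successors ∅): φ is true.
  1 (successors ∅): φ is true.
  2 (successors ∅): φ is true.
For instance, at 0:
  At 0: <>r is false, so ~<>r is true.
    At 0: no accessible worlds, so <>r is false.

Yes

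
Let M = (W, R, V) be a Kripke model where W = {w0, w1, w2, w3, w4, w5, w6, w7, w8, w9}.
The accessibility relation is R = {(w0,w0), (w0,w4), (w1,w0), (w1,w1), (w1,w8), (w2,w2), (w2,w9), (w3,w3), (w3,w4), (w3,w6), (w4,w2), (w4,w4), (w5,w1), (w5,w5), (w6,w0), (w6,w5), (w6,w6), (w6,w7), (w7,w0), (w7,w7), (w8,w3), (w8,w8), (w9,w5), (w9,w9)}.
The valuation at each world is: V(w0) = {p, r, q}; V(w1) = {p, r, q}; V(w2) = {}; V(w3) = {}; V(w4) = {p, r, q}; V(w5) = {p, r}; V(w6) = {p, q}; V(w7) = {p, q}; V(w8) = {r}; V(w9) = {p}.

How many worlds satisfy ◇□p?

8

Recall that □ψ holds at a world iff ψ holds at every accessible world, and ◇ψ holds iff ψ holds at some accessible world.
Let φ = ◇□p. Evaluate φ at each world:
  w0 (successors {w0, w4}): φ is true.
  w1 (successors {w0, w1, w8}): φ is true.
  w2 (successors {w2, w9}): φ is true.
  w3 (successors {w3, w4, w6}): φ is true.
  w4 (successors {w2, w4}): φ is false.
  w5 (successors {w1, w5}): φ is true.
  w6 (successors {w0, w5, w6, w7}): φ is true.
  w7 (successors {w0, w7}): φ is true.
  w8 (successors {w3, w8}): φ is false.
  w9 (successors {w5, w9}): φ is true.
For instance, at w2:
  At w2: ◇□p requires □p at some successor in {w2, w9}.
    □p holds at w9, so ◇□p is true at w2.
      At w9: □p requires p at every successor {w5, w9}.
        At w5: p is true.
        At w9: p is true.
      So □p is true at w9.
Satisfying worlds: {w0, w1, w2, w3, w5, w6, w7, w9}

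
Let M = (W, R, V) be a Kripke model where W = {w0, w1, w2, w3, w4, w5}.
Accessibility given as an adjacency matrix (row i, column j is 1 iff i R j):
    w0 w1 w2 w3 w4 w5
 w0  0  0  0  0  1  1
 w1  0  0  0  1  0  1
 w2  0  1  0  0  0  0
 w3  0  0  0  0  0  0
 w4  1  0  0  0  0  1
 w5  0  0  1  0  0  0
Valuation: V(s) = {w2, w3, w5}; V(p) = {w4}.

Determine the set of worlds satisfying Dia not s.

w0, w2, w4

Let φ = Dia not s. Evaluate φ at each world:
  w0 (successors {w4, w5}): φ is true.
  w1 (successors {w3, w5}): φ is false.
  w2 (successors {w1}): φ is true.
  w3 (successors ∅): φ is false.
  w4 (successors {w0, w5}): φ is true.
  w5 (successors {w2}): φ is false.
For instance, at w4:
  At w4: Dia not s requires not s at some successor in {w0, w5}.
    not s holds at w0, so Dia not s is true at w4.
Satisfying worlds: {w0, w2, w4}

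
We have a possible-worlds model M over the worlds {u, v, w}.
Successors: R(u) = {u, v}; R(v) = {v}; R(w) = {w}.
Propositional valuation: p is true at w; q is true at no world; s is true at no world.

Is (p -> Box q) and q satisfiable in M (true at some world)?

Let φ = (p -> Box q) and q. Evaluate φ at each world:
  u (successors {u, v}): φ is false.
  v (successors {v}): φ is false.
  w (successors {w}): φ is false.
For instance, at u:
  At u: p -> Box q is true, q is false, so (p -> Box q) and q is false.
    At u: p is false, Box q is false, so p -> Box q is true.
      At u: Box q requires q at every successor {u, v}.
        q fails at u, so Box q is false at u.

No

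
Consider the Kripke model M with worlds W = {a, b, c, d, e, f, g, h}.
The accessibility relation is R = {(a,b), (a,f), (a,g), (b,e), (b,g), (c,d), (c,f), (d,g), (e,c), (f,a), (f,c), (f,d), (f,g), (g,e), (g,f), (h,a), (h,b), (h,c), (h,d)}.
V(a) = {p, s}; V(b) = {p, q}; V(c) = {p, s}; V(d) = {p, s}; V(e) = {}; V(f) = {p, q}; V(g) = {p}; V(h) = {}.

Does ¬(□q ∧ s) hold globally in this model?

Let φ = ¬(□q ∧ s). Evaluate φ at each world:
  a (successors {b, f, g}): φ is true.
  b (successors {e, g}): φ is true.
  c (successors {d, f}): φ is true.
  d (successors {g}): φ is true.
  e (successors {c}): φ is true.
  f (successors {a, c, d, g}): φ is true.
  g (successors {e, f}): φ is true.
  h (successors {a, b, c, d}): φ is true.
For instance, at h:
  At h: □q ∧ s is false, so ¬(□q ∧ s) is true.
    At h: □q is false, s is false, so □q ∧ s is false.
      At h: □q requires q at every successor {a, b, c, d}.
        q fails at a, so □q is false at h.

Yes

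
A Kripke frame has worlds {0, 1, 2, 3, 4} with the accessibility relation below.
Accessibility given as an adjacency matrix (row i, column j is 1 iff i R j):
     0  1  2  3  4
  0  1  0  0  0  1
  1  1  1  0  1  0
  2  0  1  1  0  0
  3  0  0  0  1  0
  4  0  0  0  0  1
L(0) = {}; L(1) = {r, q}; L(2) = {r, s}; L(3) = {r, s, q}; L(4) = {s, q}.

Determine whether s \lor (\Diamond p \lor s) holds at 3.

Recall that \Diamond ψ holds at a world iff ψ holds at some accessible world.
At 3: s is true, \Diamond p \lor s is true, so s \lor (\Diamond p \lor s) is true.
  At 3: \Diamond p is false, s is true, so \Diamond p \lor s is true.
    At 3: \Diamond p requires p at some successor in {3}.
      At 3: p is false.
    So \Diamond p is false at 3.

Yes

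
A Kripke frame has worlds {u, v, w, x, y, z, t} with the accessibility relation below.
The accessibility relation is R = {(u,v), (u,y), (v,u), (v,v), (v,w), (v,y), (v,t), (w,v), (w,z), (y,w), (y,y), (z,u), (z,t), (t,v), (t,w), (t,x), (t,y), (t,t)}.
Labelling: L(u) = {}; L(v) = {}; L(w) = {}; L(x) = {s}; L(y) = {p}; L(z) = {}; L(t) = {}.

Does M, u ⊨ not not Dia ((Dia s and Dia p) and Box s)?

At u: not Dia ((Dia s and Dia p) and Box s) is true, so not not Dia ((Dia s and Dia p) and Box s) is false.
  At u: Dia ((Dia s and Dia p) and Box s) is false, so not Dia ((Dia s and Dia p) and Box s) is true.
    At u: Dia ((Dia s and Dia p) and Box s) requires (Dia s and Dia p) and Box s at some successor in {v, y}.
      At v: (Dia s and Dia p) and Box s is false.
      At y: (Dia s and Dia p) and Box s is false.
    So Dia ((Dia s and Dia p) and Box s) is false at u.

No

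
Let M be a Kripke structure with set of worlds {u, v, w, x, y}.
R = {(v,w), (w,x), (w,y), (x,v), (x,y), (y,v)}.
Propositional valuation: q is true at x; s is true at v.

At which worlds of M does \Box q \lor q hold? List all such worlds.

Let φ = \Box q \lor q. Evaluate φ at each world:
  u (successors ∅): φ is true.
  v (successors {w}): φ is false.
  w (successors {x, y}): φ is false.
  x (successors {v, y}): φ is true.
  y (successors {v}): φ is false.
For instance, at w:
  At w: \Box q is false, q is false, so \Box q \lor q is false.
    At w: \Box q requires q at every successor {x, y}.
      q fails at y, so \Box q is false at w.
Satisfying worlds: {u, x}

u, x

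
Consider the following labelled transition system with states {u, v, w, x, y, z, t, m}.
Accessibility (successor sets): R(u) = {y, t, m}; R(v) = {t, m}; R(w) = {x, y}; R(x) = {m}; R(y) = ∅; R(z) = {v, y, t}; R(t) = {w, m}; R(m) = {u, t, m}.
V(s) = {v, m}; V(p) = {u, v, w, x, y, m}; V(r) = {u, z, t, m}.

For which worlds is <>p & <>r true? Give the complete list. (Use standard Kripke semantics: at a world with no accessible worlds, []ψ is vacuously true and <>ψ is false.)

Let φ = <>p & <>r. Evaluate φ at each world:
  u (successors {y, t, m}): φ is true.
  v (successors {t, m}): φ is true.
  w (successors {x, y}): φ is false.
  x (successors {m}): φ is true.
  y (successors ∅): φ is false.
  z (successors {v, y, t}): φ is true.
  t (successors {w, m}): φ is true.
  m (successors {u, t, m}): φ is true.
For instance, at v:
  At v: <>p is true, <>r is true, so <>p & <>r is true.
    At v: <>p requires p at some successor in {t, m}.
      p holds at m, so <>p is true at v.
    At v: <>r requires r at some successor in {t, m}.
      r holds at t, so <>r is true at v.
Satisfying worlds: {u, v, x, z, t, m}

u, v, x, z, t, m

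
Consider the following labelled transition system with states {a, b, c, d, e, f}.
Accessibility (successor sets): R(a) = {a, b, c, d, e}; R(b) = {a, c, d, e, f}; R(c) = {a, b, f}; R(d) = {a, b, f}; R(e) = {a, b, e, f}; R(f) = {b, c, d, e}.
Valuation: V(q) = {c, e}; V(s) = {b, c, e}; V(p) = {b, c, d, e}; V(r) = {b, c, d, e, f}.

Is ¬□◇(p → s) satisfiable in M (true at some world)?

No

Recall that □ψ holds at a world iff ψ holds at every accessible world, and ◇ψ holds iff ψ holds at some accessible world.
Let φ = ¬□◇(p → s). Evaluate φ at each world:
  a (successors {a, b, c, d, e}): φ is false.
  b (successors {a, c, d, e, f}): φ is false.
  c (successors {a, b, f}): φ is false.
  d (successors {a, b, f}): φ is false.
  e (successors {a, b, e, f}): φ is false.
  f (successors {b, c, d, e}): φ is false.
For instance, at f:
  At f: □◇(p → s) is true, so ¬□◇(p → s) is false.
    At f: □◇(p → s) requires ◇(p → s) at every successor {b, c, d, e}.
      At b: ◇(p → s) is true.
      At c: ◇(p → s) is true.
      At d: ◇(p → s) is true.
      At e: ◇(p → s) is true.
    So □◇(p → s) is true at f.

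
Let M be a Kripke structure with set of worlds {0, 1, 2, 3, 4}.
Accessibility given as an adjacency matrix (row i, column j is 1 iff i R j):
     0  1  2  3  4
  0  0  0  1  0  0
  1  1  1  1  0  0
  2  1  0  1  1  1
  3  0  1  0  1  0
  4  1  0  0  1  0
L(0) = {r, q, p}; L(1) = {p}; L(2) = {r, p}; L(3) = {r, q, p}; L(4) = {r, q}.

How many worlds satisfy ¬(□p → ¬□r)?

2

Recall that □ψ holds at a world iff ψ holds at every accessible world, and ◇ψ holds iff ψ holds at some accessible world.
Let φ = ¬(□p → ¬□r). Evaluate φ at each world:
  0 (successors {2}): φ is true.
  1 (successors {0, 1, 2}): φ is false.
  2 (successors {0, 2, 3, 4}): φ is false.
  3 (successors {1, 3}): φ is false.
  4 (successors {0, 3}): φ is true.
For instance, at 1:
  At 1: □p → ¬□r is true, so ¬(□p → ¬□r) is false.
    At 1: □p is true, ¬□r is true, so □p → ¬□r is true.
      At 1: □p requires p at every successor {0, 1, 2}.
        At 0: p is true.
        At 1: p is true.
        At 2: p is true.
      So □p is true at 1.
      At 1: □r is false, so ¬□r is true.
Satisfying worlds: {0, 4}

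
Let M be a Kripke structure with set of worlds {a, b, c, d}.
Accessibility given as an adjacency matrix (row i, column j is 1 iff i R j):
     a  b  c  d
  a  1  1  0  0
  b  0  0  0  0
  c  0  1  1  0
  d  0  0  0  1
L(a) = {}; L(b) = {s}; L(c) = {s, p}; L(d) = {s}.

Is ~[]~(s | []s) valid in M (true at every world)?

No

Recall that []ψ holds at a world iff ψ holds at every accessible world, and <>ψ holds iff ψ holds at some accessible world.
Let φ = ~[]~(s | []s). Evaluate φ at each world:
  a (successors {a, b}): φ is true.
  b (successors ∅): φ is false.
  c (successors {b, c}): φ is true.
  d (successors {d}): φ is true.
Detail at b (counterexample):
  At b: []~(s | []s) is true, so ~[]~(s | []s) is false.
    At b: no accessible worlds, so []~(s | []s) holds vacuously.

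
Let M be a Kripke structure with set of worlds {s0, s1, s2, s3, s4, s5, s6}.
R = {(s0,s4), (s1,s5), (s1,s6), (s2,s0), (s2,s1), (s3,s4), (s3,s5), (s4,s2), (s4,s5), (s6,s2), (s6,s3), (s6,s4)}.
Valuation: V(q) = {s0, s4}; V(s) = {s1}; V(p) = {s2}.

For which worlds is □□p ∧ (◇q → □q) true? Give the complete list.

s5

Recall that □ψ holds at a world iff ψ holds at every accessible world, and ◇ψ holds iff ψ holds at some accessible world.
Let φ = □□p ∧ (◇q → □q). Evaluate φ at each world:
  s0 (successors {s4}): φ is false.
  s1 (successors {s5, s6}): φ is false.
  s2 (successors {s0, s1}): φ is false.
  s3 (successors {s4, s5}): φ is false.
  s4 (successors {s2, s5}): φ is false.
  s5 (successors ∅): φ is true.
  s6 (successors {s2, s3, s4}): φ is false.
For instance, at s4:
  At s4: □□p is false, ◇q → □q is true, so □□p ∧ (◇q → □q) is false.
    At s4: □□p requires □p at every successor {s2, s5}.
      □p fails at s2, so □□p is false at s4.
    At s4: ◇q is false, □q is false, so ◇q → □q is true.
      At s4: ◇q requires q at some successor in {s2, s5}.
        At s2: q is false.
        At s5: q is false.
      So ◇q is false at s4.
      At s4: □q requires q at every successor {s2, s5}.
        q fails at s2, so □q is false at s4.
Satisfying worlds: {s5}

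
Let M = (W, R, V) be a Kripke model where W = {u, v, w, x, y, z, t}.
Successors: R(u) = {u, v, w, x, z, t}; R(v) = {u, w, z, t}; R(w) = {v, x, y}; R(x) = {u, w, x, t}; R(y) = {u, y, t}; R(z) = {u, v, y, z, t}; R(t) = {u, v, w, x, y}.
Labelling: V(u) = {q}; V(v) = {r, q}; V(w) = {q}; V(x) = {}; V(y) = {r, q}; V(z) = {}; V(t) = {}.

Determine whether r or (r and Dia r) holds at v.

At v: r is true, r and Dia r is false, so r or (r and Dia r) is true.
  At v: r is true, Dia r is false, so r and Dia r is false.
    At v: Dia r requires r at some successor in {u, w, z, t}.
      At u: r is false.
      At w: r is false.
      At z: r is false.
      At t: r is false.
    So Dia r is false at v.

Yes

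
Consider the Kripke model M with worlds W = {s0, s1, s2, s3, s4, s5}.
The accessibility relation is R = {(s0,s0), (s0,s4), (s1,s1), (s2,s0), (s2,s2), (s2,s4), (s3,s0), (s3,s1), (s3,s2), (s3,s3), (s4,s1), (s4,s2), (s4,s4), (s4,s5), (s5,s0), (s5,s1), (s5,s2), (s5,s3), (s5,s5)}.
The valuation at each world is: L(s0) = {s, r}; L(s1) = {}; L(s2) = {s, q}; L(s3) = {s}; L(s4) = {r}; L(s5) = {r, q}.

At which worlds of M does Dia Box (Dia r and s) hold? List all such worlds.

none

Recall that Box ψ holds at a world iff ψ holds at every accessible world, and Dia ψ holds iff ψ holds at some accessible world.
Let φ = Dia Box (Dia r and s). Evaluate φ at each world:
  s0 (successors {s0, s4}): φ is false.
  s1 (successors {s1}): φ is false.
  s2 (successors {s0, s2, s4}): φ is false.
  s3 (successors {s0, s1, s2, s3}): φ is false.
  s4 (successors {s1, s2, s4, s5}): φ is false.
  s5 (successors {s0, s1, s2, s3, s5}): φ is false.
For instance, at s3:
  At s3: Dia Box (Dia r and s) requires Box (Dia r and s) at some successor in {s0, s1, s2, s3}.
    At s0: Box (Dia r and s) is false.
    At s1: Box (Dia r and s) is false.
    At s2: Box (Dia r and s) is false.
    At s3: Box (Dia r and s) is false.
  So Dia Box (Dia r and s) is false at s3.
Satisfying worlds: none.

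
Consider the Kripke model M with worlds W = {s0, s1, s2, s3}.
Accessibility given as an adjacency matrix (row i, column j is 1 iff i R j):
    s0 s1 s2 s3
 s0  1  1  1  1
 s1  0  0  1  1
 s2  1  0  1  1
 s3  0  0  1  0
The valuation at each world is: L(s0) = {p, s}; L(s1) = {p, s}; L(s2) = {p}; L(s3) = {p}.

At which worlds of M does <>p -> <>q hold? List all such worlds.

Recall that <>ψ holds at a world iff ψ holds at some accessible world.
Let φ = <>p -> <>q. Evaluate φ at each world:
  s0 (successors {s0, s1, s2, s3}): φ is false.
  s1 (successors {s2, s3}): φ is false.
  s2 (successors {s0, s2, s3}): φ is false.
  s3 (successors {s2}): φ is false.
For instance, at s2:
  At s2: <>p is true, <>q is false, so <>p -> <>q is false.
    At s2: <>p requires p at some successor in {s0, s2, s3}.
      p holds at s0, so <>p is true at s2.
    At s2: <>q requires q at some successor in {s0, s2, s3}.
      At s0: q is false.
      At s2: q is false.
      At s3: q is false.
    So <>q is false at s2.
Satisfying worlds: none.

none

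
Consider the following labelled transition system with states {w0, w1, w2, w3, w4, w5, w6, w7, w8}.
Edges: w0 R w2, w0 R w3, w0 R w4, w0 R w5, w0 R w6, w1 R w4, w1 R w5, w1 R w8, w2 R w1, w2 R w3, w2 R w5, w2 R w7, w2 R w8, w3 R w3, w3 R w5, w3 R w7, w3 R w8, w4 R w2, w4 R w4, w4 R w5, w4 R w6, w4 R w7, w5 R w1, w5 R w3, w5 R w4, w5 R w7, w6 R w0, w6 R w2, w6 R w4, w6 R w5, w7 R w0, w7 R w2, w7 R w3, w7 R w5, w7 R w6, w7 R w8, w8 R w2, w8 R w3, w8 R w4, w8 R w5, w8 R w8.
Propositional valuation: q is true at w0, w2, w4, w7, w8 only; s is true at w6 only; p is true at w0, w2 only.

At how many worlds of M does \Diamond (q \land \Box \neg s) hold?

8

Recall that \Box ψ holds at a world iff ψ holds at every accessible world, and \Diamond ψ holds iff ψ holds at some accessible world.
Let φ = \Diamond (q \land \Box \neg s). Evaluate φ at each world:
  w0 (successors {w2, w3, w4, w5, w6}): φ is true.
  w1 (successors {w4, w5, w8}): φ is true.
  w2 (successors {w1, w3, w5, w7, w8}): φ is true.
  w3 (successors {w3, w5, w7, w8}): φ is true.
  w4 (successors {w2, w4, w5, w6, w7}): φ is true.
  w5 (successors {w1, w3, w4, w7}): φ is false.
  w6 (successors {w0, w2, w4, w5}): φ is true.
  w7 (successors {w0, w2, w3, w5, w6, w8}): φ is true.
  w8 (successors {w2, w3, w4, w5, w8}): φ is true.
For instance, at w7:
  At w7: \Diamond (q \land \Box \neg s) requires q \land \Box \neg s at some successor in {w0, w2, w3, w5, w6, w8}.
    q \land \Box \neg s holds at w2, so \Diamond (q \land \Box \neg s) is true at w7.
      At w2: q is true, \Box \neg s is true, so q \land \Box \neg s is true.
Satisfying worlds: {w0, w1, w2, w3, w4, w6, w7, w8}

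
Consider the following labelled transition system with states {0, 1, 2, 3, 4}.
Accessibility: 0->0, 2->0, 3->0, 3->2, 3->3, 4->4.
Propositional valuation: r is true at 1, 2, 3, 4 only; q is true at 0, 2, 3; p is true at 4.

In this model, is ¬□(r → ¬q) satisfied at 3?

Yes

Recall that □ψ holds at a world iff ψ holds at every accessible world, and ◇ψ holds iff ψ holds at some accessible world.
At 3: □(r → ¬q) is false, so ¬□(r → ¬q) is true.
  At 3: □(r → ¬q) requires r → ¬q at every successor {0, 2, 3}.
    r → ¬q fails at 2, so □(r → ¬q) is false at 3.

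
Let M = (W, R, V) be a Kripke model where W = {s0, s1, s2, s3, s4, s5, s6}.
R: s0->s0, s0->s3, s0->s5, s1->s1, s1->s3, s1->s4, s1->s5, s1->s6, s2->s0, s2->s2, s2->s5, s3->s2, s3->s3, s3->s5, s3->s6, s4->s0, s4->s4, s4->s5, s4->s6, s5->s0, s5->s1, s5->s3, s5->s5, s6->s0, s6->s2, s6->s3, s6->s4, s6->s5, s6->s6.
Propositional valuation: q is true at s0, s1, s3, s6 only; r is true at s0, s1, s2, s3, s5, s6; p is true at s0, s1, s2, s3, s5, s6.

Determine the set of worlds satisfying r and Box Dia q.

Let φ = r and Box Dia q. Evaluate φ at each world:
  s0 (successors {s0, s3, s5}): φ is true.
  s1 (successors {s1, s3, s4, s5, s6}): φ is true.
  s2 (successors {s0, s2, s5}): φ is true.
  s3 (successors {s2, s3, s5, s6}): φ is true.
  s4 (successors {s0, s4, s5, s6}): φ is false.
  s5 (successors {s0, s1, s3, s5}): φ is true.
  s6 (successors {s0, s2, s3, s4, s5, s6}): φ is true.
For instance, at s4:
  At s4: r is false, Box Dia q is true, so r and Box Dia q is false.
    At s4: Box Dia q requires Dia q at every successor {s0, s4, s5, s6}.
      At s0: Dia q is true.
      At s4: Dia q is true.
      At s5: Dia q is true.
      At s6: Dia q is true.
    So Box Dia q is true at s4.
Satisfying worlds: {s0, s1, s2, s3, s5, s6}

s0, s1, s2, s3, s5, s6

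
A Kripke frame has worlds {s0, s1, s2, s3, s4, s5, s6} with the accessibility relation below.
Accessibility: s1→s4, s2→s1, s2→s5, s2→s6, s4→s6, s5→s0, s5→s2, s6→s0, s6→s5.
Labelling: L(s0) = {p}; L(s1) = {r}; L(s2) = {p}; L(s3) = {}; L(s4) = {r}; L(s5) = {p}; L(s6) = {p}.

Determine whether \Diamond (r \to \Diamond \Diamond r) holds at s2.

Recall that \Diamond ψ holds at a world iff ψ holds at some accessible world.
At s2: \Diamond (r \to \Diamond \Diamond r) requires r \to \Diamond \Diamond r at some successor in {s1, s5, s6}.
  r \to \Diamond \Diamond r holds at s5, so \Diamond (r \to \Diamond \Diamond r) is true at s2.
    At s5: r is false, \Diamond \Diamond r is true, so r \to \Diamond \Diamond r is true.
      At s5: \Diamond \Diamond r requires \Diamond r at some successor in {s0, s2}.
        \Diamond r holds at s2, so \Diamond \Diamond r is true at s5.

Yes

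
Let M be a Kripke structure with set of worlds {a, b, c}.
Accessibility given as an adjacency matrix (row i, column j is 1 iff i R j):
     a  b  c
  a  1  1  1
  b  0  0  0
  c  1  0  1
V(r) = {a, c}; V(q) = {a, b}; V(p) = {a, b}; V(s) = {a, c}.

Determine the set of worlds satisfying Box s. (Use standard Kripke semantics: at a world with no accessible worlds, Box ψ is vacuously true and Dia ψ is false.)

b, c

Let φ = Box s. Evaluate φ at each world:
  a (successors {a, b, c}): φ is false.
  b (successors ∅): φ is true.
  c (successors {a, c}): φ is true.
For instance, at c:
  At c: Box s requires s at every successor {a, c}.
    At a: s is true.
    At c: s is true.
  So Box s is true at c.
Satisfying worlds: {b, c}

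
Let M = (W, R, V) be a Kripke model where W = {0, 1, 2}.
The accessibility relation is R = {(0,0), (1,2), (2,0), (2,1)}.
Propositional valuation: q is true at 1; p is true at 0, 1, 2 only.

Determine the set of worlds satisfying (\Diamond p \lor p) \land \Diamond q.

2

Let φ = (\Diamond p \lor p) \land \Diamond q. Evaluate φ at each world:
  0 (successors {0}): φ is false.
  1 (successors {2}): φ is false.
  2 (successors {0, 1}): φ is true.
For instance, at 0:
  At 0: \Diamond p \lor p is true, \Diamond q is false, so (\Diamond p \lor p) \land \Diamond q is false.
    At 0: \Diamond p is true, p is true, so \Diamond p \lor p is true.
      At 0: \Diamond p requires p at some successor in {0}.
        p holds at 0, so \Diamond p is true at 0.
    At 0: \Diamond q requires q at some successor in {0}.
      At 0: q is false.
    So \Diamond q is false at 0.
Satisfying worlds: {2}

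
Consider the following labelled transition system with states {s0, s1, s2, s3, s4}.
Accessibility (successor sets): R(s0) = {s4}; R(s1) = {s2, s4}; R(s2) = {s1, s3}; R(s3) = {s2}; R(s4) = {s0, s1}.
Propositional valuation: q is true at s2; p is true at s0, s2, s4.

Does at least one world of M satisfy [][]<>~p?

Yes

Recall that []ψ holds at a world iff ψ holds at every accessible world, and <>ψ holds iff ψ holds at some accessible world.
Let φ = [][]<>~p. Evaluate φ at each world:
  s0 (successors {s4}): φ is false.
  s1 (successors {s2, s4}): φ is false.
  s2 (successors {s1, s3}): φ is true.
  s3 (successors {s2}): φ is false.
  s4 (successors {s0, s1}): φ is true.
Detail at s2 (witness):
  At s2: [][]<>~p requires []<>~p at every successor {s1, s3}.
      At s1: []<>~p requires <>~p at every successor {s2, s4}.
        At s2: <>~p is true.
        At s4: <>~p is true.
      So []<>~p is true at s1.
      At s3: []<>~p requires <>~p at every successor {s2}.
        At s2: <>~p is true.
      So []<>~p is true at s3.
  So [][]<>~p is true at s2.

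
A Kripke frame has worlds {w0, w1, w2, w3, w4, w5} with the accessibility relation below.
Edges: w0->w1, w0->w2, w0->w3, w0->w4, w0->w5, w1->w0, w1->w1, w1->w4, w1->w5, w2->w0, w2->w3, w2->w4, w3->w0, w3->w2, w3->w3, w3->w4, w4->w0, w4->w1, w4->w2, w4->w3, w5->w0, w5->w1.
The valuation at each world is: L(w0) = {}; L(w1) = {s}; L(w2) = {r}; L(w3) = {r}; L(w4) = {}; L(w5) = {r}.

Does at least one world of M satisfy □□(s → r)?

Let φ = □□(s → r). Evaluate φ at each world:
  w0 (successors {w1, w2, w3, w4, w5}): φ is false.
  w1 (successors {w0, w1, w4, w5}): φ is false.
  w2 (successors {w0, w3, w4}): φ is false.
  w3 (successors {w0, w2, w3, w4}): φ is false.
  w4 (successors {w0, w1, w2, w3}): φ is false.
  w5 (successors {w0, w1}): φ is false.
For instance, at w0:
  At w0: □□(s → r) requires □(s → r) at every successor {w1, w2, w3, w4, w5}.
    □(s → r) fails at w1, so □□(s → r) is false at w0.
      At w1: □(s → r) requires s → r at every successor {w0, w1, w4, w5}.
        s → r fails at w1, so □(s → r) is false at w1.

No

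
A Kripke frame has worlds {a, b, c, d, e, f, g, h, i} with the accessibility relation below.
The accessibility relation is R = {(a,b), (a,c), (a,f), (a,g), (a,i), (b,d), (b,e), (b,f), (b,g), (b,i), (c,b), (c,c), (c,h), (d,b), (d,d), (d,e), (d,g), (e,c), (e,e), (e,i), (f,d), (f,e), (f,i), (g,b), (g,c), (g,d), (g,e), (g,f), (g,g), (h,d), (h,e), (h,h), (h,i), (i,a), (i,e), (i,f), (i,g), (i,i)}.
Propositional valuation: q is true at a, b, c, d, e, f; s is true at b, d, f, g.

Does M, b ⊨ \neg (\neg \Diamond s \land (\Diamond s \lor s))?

At b: \neg \Diamond s \land (\Diamond s \lor s) is false, so \neg (\neg \Diamond s \land (\Diamond s \lor s)) is true.
  At b: \neg \Diamond s is false, \Diamond s \lor s is true, so \neg \Diamond s \land (\Diamond s \lor s) is false.
    At b: \Diamond s is true, so \neg \Diamond s is false.
      At b: \Diamond s requires s at some successor in {d, e, f, g, i}.
        s holds at d, so \Diamond s is true at b.
    At b: \Diamond s is true, s is true, so \Diamond s \lor s is true.
      At b: \Diamond s requires s at some successor in {d, e, f, g, i}.
        s holds at d, so \Diamond s is true at b.

Yes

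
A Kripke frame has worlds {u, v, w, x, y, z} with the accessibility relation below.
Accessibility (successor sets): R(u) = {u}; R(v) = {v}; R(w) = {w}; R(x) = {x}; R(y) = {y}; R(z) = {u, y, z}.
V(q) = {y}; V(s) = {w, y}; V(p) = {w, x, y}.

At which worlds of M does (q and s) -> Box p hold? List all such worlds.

u, v, w, x, y, z

Let φ = (q and s) -> Box p. Evaluate φ at each world:
  u (successors {u}): φ is true.
  v (successors {v}): φ is true.
  w (successors {w}): φ is true.
  x (successors {x}): φ is true.
  y (successors {y}): φ is true.
  z (successors {u, y, z}): φ is true.
For instance, at w:
  At w: q and s is false, Box p is true, so (q and s) -> Box p is true.
    At w: Box p requires p at every successor {w}.
      At w: p is true.
    So Box p is true at w.
Satisfying worlds: {u, v, w, x, y, z}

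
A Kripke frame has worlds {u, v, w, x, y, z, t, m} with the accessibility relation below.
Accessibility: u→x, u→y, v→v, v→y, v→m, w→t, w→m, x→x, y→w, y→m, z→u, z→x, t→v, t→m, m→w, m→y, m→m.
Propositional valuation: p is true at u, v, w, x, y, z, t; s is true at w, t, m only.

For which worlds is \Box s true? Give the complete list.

w, y

Let φ = \Box s. Evaluate φ at each world:
  u (successors {x, y}): φ is false.
  v (successors {v, y, m}): φ is false.
  w (successors {t, m}): φ is true.
  x (successors {x}): φ is false.
  y (successors {w, m}): φ is true.
  z (successors {u, x}): φ is false.
  t (successors {v, m}): φ is false.
  m (successors {w, y, m}): φ is false.
For instance, at v:
  At v: \Box s requires s at every successor {v, y, m}.
    s fails at v, so \Box s is false at v.
Satisfying worlds: {w, y}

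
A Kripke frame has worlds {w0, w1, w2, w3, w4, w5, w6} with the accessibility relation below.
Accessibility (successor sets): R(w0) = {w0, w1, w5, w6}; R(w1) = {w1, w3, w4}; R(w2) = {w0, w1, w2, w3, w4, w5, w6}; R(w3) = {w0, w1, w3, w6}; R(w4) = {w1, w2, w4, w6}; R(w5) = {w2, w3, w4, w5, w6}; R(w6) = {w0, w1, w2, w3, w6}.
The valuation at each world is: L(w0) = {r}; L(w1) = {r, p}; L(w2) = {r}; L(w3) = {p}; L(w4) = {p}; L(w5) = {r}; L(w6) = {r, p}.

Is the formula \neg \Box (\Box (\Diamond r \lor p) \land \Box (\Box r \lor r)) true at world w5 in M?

Recall that \Box ψ holds at a world iff ψ holds at every accessible world, and \Diamond ψ holds iff ψ holds at some accessible world.
At w5: \Box (\Box (\Diamond r \lor p) \land \Box (\Box r \lor r)) is false, so \neg \Box (\Box (\Diamond r \lor p) \land \Box (\Box r \lor r)) is true.
  At w5: \Box (\Box (\Diamond r \lor p) \land \Box (\Box r \lor r)) requires \Box (\Diamond r \lor p) \land \Box (\Box r \lor r) at every successor {w2, w3, w4, w5, w6}.
    \Box (\Diamond r \lor p) \land \Box (\Box r \lor r) fails at w2, so \Box (\Box (\Diamond r \lor p) \land \Box (\Box r \lor r)) is false at w5.
      At w2: \Box (\Diamond r \lor p) is true, \Box (\Box r \lor r) is false, so \Box (\Diamond r \lor p) \land \Box (\Box r \lor r) is false.

Yes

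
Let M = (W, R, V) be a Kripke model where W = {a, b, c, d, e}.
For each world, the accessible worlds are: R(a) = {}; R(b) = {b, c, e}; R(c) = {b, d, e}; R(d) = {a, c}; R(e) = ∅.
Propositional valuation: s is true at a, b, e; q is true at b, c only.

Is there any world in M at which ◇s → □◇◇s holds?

Let φ = ◇s → □◇◇s. Evaluate φ at each world:
  a (successors ∅): φ is true.
  b (successors {b, c, e}): φ is false.
  c (successors {b, d, e}): φ is false.
  d (successors {a, c}): φ is false.
  e (successors ∅): φ is true.
Detail at a (witness):
  At a: ◇s is false, □◇◇s is true, so ◇s → □◇◇s is true.
    At a: no accessible worlds, so ◇s is false.
    At a: no accessible worlds, so □◇◇s holds vacuously.

Yes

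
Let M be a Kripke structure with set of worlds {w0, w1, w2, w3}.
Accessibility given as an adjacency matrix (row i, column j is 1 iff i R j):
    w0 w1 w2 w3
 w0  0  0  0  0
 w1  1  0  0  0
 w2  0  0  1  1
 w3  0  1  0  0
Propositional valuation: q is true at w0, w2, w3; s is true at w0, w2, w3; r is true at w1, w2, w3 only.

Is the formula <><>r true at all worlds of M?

No

Let φ = <><>r. Evaluate φ at each world:
  w0 (successors ∅): φ is false.
  w1 (successors {w0}): φ is false.
  w2 (successors {w2, w3}): φ is true.
  w3 (successors {w1}): φ is false.
Detail at w0 (counterexample):
  At w0: no accessible worlds, so <><>r is false.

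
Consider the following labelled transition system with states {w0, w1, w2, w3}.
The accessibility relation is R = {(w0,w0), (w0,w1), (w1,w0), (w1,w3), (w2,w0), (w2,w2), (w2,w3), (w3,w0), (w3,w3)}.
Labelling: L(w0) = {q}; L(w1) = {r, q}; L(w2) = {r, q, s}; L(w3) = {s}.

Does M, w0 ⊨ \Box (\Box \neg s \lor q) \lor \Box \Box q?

Yes

At w0: \Box (\Box \neg s \lor q) is true, \Box \Box q is false, so \Box (\Box \neg s \lor q) \lor \Box \Box q is true.
  At w0: \Box (\Box \neg s \lor q) requires \Box \neg s \lor q at every successor {w0, w1}.
      At w0: \Box \neg s is true, q is true, so \Box \neg s \lor q is true.
      At w1: \Box \neg s is false, q is true, so \Box \neg s \lor q is true.
  So \Box (\Box \neg s \lor q) is true at w0.
  At w0: \Box \Box q requires \Box q at every successor {w0, w1}.
    \Box q fails at w1, so \Box \Box q is false at w0.
      At w1: \Box q requires q at every successor {w0, w3}.
        q fails at w3, so \Box q is false at w1.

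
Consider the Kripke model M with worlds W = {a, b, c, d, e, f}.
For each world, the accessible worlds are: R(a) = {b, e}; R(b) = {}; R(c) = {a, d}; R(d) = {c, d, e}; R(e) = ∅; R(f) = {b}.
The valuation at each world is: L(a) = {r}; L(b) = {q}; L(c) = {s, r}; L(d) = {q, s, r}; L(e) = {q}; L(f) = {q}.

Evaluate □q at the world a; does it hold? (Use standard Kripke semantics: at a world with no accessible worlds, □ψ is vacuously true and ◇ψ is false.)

At a: □q requires q at every successor {b, e}.
  At b: q is true.
  At e: q is true.
So □q is true at a.

Yes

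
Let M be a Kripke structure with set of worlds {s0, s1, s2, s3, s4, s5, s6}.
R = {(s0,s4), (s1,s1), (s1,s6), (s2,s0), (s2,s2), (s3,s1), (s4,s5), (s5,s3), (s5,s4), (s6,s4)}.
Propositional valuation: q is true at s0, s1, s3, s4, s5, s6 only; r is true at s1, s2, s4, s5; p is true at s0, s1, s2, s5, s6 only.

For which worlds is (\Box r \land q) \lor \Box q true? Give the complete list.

s0, s1, s3, s4, s5, s6

Let φ = (\Box r \land q) \lor \Box q. Evaluate φ at each world:
  s0 (successors {s4}): φ is true.
  s1 (successors {s1, s6}): φ is true.
  s2 (successors {s0, s2}): φ is false.
  s3 (successors {s1}): φ is true.
  s4 (successors {s5}): φ is true.
  s5 (successors {s3, s4}): φ is true.
  s6 (successors {s4}): φ is true.
For instance, at s2:
  At s2: \Box r \land q is false, \Box q is false, so (\Box r \land q) \lor \Box q is false.
    At s2: \Box r is false, q is false, so \Box r \land q is false.
      At s2: \Box r requires r at every successor {s0, s2}.
        r fails at s0, so \Box r is false at s2.
    At s2: \Box q requires q at every successor {s0, s2}.
      q fails at s2, so \Box q is false at s2.
Satisfying worlds: {s0, s1, s3, s4, s5, s6}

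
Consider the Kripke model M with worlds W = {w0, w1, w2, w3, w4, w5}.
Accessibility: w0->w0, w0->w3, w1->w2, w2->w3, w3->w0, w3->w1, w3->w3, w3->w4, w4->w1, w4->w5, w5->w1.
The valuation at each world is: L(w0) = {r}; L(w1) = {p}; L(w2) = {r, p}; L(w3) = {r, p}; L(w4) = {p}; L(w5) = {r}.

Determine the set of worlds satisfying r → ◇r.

Recall that ◇ψ holds at a world iff ψ holds at some accessible world.
Let φ = r → ◇r. Evaluate φ at each world:
  w0 (successors {w0, w3}): φ is true.
  w1 (successors {w2}): φ is true.
  w2 (successors {w3}): φ is true.
  w3 (successors {w0, w1, w3, w4}): φ is true.
  w4 (successors {w1, w5}): φ is true.
  w5 (successors {w1}): φ is false.
For instance, at w5:
  At w5: r is true, ◇r is false, so r → ◇r is false.
    At w5: ◇r requires r at some successor in {w1}.
      At w1: r is false.
    So ◇r is false at w5.
Satisfying worlds: {w0, w1, w2, w3, w4}

w0, w1, w2, w3, w4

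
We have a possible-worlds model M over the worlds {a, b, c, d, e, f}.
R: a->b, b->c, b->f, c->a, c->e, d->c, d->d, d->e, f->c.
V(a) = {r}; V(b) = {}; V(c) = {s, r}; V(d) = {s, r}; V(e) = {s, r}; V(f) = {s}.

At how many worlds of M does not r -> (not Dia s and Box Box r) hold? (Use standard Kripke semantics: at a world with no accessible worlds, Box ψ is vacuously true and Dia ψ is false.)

Let φ = not r -> (not Dia s and Box Box r). Evaluate φ at each world:
  a (successors {b}): φ is true.
  b (successors {c, f}): φ is false.
  c (successors {a, e}): φ is true.
  d (successors {c, d, e}): φ is true.
  e (successors ∅): φ is true.
  f (successors {c}): φ is false.
For instance, at d:
  At d: not r is false, not Dia s and Box Box r is false, so not r -> (not Dia s and Box Box r) is true.
    At d: not Dia s is false, Box Box r is true, so not Dia s and Box Box r is false.
      At d: Dia s is true, so not Dia s is false.
      At d: Box Box r requires Box r at every successor {c, d, e}.
        At c: Box r is true.
        At d: Box r is true.
        At e: Box r is true.
      So Box Box r is true at d.
Satisfying worlds: {a, c, d, e}

4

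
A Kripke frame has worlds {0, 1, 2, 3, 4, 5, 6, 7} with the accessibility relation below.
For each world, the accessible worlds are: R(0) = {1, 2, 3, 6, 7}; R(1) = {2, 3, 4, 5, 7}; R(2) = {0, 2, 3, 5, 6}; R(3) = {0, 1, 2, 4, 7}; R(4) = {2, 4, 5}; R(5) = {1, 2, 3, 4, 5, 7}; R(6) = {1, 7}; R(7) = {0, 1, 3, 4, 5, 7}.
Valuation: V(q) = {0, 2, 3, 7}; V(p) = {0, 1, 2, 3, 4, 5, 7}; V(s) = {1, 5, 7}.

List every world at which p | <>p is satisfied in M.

0, 1, 2, 3, 4, 5, 6, 7

Let φ = p | <>p. Evaluate φ at each world:
  0 (successors {1, 2, 3, 6, 7}): φ is true.
  1 (successors {2, 3, 4, 5, 7}): φ is true.
  2 (successors {0, 2, 3, 5, 6}): φ is true.
  3 (successors {0, 1, 2, 4, 7}): φ is true.
  4 (successors {2, 4, 5}): φ is true.
  5 (successors {1, 2, 3, 4, 5, 7}): φ is true.
  6 (successors {1, 7}): φ is true.
  7 (successors {0, 1, 3, 4, 5, 7}): φ is true.
For instance, at 6:
  At 6: p is false, <>p is true, so p | <>p is true.
    At 6: <>p requires p at some successor in {1, 7}.
      p holds at 1, so <>p is true at 6.
Satisfying worlds: {0, 1, 2, 3, 4, 5, 6, 7}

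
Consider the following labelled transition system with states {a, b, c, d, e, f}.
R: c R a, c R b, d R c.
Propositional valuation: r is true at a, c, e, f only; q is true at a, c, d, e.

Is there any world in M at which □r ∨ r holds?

Recall that □ψ holds at a world iff ψ holds at every accessible world, and ◇ψ holds iff ψ holds at some accessible world.
Let φ = □r ∨ r. Evaluate φ at each world:
  a (successors ∅): φ is true.
  b (successors ∅): φ is true.
  c (successors {a, b}): φ is true.
  d (successors {c}): φ is true.
  e (successors ∅): φ is true.
  f (successors ∅): φ is true.
Detail at a (witness):
  At a: □r is true, r is true, so □r ∨ r is true.
    At a: no accessible worlds, so □r holds vacuously.

Yes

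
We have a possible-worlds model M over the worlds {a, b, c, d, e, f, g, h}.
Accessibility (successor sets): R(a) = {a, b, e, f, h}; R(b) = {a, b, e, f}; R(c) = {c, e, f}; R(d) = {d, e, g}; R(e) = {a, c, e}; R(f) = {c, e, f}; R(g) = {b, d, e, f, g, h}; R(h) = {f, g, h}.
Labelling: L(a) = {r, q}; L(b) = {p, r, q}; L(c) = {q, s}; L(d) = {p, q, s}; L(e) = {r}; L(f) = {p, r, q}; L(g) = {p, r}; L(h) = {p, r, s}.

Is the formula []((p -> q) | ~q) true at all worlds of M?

Recall that []ψ holds at a world iff ψ holds at every accessible world, and <>ψ holds iff ψ holds at some accessible world.
Let φ = []((p -> q) | ~q). Evaluate φ at each world:
  a (successors {a, b, e, f, h}): φ is true.
  b (successors {a, b, e, f}): φ is true.
  c (successors {c, e, f}): φ is true.
  d (successors {d, e, g}): φ is true.
  e (successors {a, c, e}): φ is true.
  f (successors {c, e, f}): φ is true.
  g (successors {b, d, e, f, g, h}): φ is true.
  h (successors {f, g, h}): φ is true.
For instance, at d:
  At d: []((p -> q) | ~q) requires (p -> q) | ~q at every successor {d, e, g}.
    At d: (p -> q) | ~q is true.
    At e: (p -> q) | ~q is true.
    At g: (p -> q) | ~q is true.
  So []((p -> q) | ~q) is true at d.

Yes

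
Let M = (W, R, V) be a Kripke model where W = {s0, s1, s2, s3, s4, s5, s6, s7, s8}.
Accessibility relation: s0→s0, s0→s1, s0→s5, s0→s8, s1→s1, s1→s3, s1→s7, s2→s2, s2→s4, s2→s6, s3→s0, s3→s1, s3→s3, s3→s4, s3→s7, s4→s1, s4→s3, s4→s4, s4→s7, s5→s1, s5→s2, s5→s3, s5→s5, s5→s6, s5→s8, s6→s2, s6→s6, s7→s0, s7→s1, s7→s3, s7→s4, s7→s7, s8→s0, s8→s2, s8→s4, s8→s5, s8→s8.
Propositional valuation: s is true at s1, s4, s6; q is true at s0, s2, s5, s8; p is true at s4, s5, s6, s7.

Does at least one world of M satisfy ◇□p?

Let φ = ◇□p. Evaluate φ at each world:
  s0 (successors {s0, s1, s5, s8}): φ is false.
  s1 (successors {s1, s3, s7}): φ is false.
  s2 (successors {s2, s4, s6}): φ is false.
  s3 (successors {s0, s1, s3, s4, s7}): φ is false.
  s4 (successors {s1, s3, s4, s7}): φ is false.
  s5 (successors {s1, s2, s3, s5, s6, s8}): φ is false.
  s6 (successors {s2, s6}): φ is false.
  s7 (successors {s0, s1, s3, s4, s7}): φ is false.
  s8 (successors {s0, s2, s4, s5, s8}): φ is false.
For instance, at s7:
  At s7: ◇□p requires □p at some successor in {s0, s1, s3, s4, s7}.
    At s0: □p is false.
    At s1: □p is false.
    At s3: □p is false.
    At s4: □p is false.
    At s7: □p is false.
  So ◇□p is false at s7.

No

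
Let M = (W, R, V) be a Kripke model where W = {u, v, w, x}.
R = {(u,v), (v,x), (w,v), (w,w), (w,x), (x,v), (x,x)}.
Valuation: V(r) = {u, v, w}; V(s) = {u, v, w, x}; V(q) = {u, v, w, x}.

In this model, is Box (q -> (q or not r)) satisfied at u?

Recall that Box ψ holds at a world iff ψ holds at every accessible world, and Dia ψ holds iff ψ holds at some accessible world.
At u: Box (q -> (q or not r)) requires q -> (q or not r) at every successor {v}.
  At v: q -> (q or not r) is true.
So Box (q -> (q or not r)) is true at u.

Yes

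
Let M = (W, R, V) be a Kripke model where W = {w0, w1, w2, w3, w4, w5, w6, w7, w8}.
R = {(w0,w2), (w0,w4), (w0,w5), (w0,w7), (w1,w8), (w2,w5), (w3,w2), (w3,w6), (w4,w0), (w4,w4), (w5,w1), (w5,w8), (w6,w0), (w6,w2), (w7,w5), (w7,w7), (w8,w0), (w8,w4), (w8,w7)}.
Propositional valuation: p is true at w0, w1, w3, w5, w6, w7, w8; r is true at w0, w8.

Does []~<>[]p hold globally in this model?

No

Let φ = []~<>[]p. Evaluate φ at each world:
  w0 (successors {w2, w4, w5, w7}): φ is false.
  w1 (successors {w8}): φ is false.
  w2 (successors {w5}): φ is false.
  w3 (successors {w2, w6}): φ is false.
  w4 (successors {w0, w4}): φ is false.
  w5 (successors {w1, w8}): φ is false.
  w6 (successors {w0, w2}): φ is false.
  w7 (successors {w5, w7}): φ is false.
  w8 (successors {w0, w4, w7}): φ is false.
Detail at w0 (counterexample):
  At w0: []~<>[]p requires ~<>[]p at every successor {w2, w4, w5, w7}.
    ~<>[]p fails at w2, so []~<>[]p is false at w0.
      At w2: <>[]p is true, so ~<>[]p is false.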